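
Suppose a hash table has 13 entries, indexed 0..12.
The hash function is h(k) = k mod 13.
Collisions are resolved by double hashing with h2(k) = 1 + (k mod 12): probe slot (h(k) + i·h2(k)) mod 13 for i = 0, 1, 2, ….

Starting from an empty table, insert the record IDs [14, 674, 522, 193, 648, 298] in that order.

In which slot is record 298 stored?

14: h=1 => slot 1
674: h=11 => slot 11
522: h=2 => slot 2
193: h=11, h2=2, probe 11,0 => slot 0
648: h=11, h2=1, probe 11,12 => slot 12
298: h=12, h2=11, probe 12,10 => slot 10
Table: [193, 14, 522, -, -, -, -, -, -, -, 298, 674, 648]

10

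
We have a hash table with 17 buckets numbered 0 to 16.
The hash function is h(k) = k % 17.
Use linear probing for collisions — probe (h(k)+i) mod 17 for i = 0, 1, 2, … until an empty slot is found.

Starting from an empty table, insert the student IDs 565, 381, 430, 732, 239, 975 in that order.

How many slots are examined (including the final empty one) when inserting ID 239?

2

Insert 565: h=4, slot 4 empty -> index 4.
Insert 381: h=7, slot 7 empty -> index 7.
Insert 430: h=5, slot 5 empty -> index 5.
Insert 732: h=1, slot 1 empty -> index 1.
Insert 239: h=1, slot 1 occupied -> index 2.
Insert 975: h=6, slot 6 empty -> index 6.
Table: [—, 732, 239, —, 565, 430, 975, 381, —, —, —, —, —, —, —, —, —]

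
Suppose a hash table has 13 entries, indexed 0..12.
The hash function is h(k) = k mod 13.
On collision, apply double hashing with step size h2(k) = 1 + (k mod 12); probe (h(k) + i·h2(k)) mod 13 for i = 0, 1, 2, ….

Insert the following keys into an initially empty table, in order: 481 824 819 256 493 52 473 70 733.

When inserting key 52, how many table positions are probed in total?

3

Insert 481: h=0, slot 0 empty -> index 0.
Insert 824: h=5, slot 5 empty -> index 5.
Insert 819: h=0, h2=4, slot 0 occupied -> index 4.
Insert 256: h=9, slot 9 empty -> index 9.
Insert 493: h=12, slot 12 empty -> index 12.
Insert 52: h=0, h2=5, slots 0,5 occupied -> index 10.
Insert 473: h=5, h2=6, slot 5 occupied -> index 11.
Insert 70: h=5, h2=11, slot 5 occupied -> index 3.
Insert 733: h=5, h2=2, slot 5 occupied -> index 7.
Table: [481, —, —, 70, 819, 824, —, 733, —, 256, 52, 473, 493]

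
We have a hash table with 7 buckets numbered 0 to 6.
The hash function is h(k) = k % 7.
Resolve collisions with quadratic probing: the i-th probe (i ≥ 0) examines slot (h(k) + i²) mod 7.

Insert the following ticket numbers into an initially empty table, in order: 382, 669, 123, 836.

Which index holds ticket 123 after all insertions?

1

382: h=4 → slot 4
669: h=4, probe 4,5 → slot 5
123: h=4, probe 4,5,1 → slot 1
836: h=3 → slot 3
Table: [—, 123, —, 836, 382, 669, —]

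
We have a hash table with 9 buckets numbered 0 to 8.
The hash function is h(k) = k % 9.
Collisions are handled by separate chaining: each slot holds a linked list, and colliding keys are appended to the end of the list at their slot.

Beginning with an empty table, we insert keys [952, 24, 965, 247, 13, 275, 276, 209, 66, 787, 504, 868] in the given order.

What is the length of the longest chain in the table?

952 → bucket 7
24 → bucket 6
965 → bucket 2
247 → bucket 4
13 → bucket 4 (collision)
275 → bucket 5
276 → bucket 6 (collision)
209 → bucket 2 (collision)
66 → bucket 3
787 → bucket 4 (collision)
504 → bucket 0
868 → bucket 4 (collision)
Final buckets:
0: 504
1: -
2: 965 -> 209
3: 66
4: 247 -> 13 -> 787 -> 868
5: 275
6: 24 -> 276
7: 952
8: -

4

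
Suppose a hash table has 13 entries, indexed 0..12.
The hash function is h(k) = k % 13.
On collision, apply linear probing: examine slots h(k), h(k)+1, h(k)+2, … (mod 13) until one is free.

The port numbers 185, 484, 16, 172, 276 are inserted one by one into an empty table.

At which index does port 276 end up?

7

185: h=3 -> slot 3
484: h=3, probe 3,4 -> slot 4
16: h=3, probe 3,4,5 -> slot 5
172: h=3, probe 3,4,5,6 -> slot 6
276: h=3, probe 3,4,5,6,7 -> slot 7
Table: [—, —, —, 185, 484, 16, 172, 276, —, —, —, —, —]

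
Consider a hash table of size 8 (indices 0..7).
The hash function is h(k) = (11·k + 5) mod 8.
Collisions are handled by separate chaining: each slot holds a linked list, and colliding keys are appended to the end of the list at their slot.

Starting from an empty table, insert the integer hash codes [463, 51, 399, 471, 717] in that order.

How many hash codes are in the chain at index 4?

Insert 463: h=2, bucket 2 empty -> new chain.
Insert 51: h=6, bucket 6 empty -> new chain.
Insert 399: h=2, bucket 2 nonempty -> append to chain.
Insert 471: h=2, bucket 2 nonempty -> append to chain.
Insert 717: h=4, bucket 4 empty -> new chain.
Final buckets:
0: _
1: _
2: 463 -> 399 -> 471
3: _
4: 717
5: _
6: 51
7: _

1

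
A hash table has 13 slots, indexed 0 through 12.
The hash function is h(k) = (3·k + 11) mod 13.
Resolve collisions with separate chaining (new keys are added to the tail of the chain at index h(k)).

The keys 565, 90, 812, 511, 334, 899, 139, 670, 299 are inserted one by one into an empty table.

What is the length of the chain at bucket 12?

2

565 → bucket 3
90 → bucket 8
812 → bucket 3 (collision)
511 → bucket 10
334 → bucket 12
899 → bucket 4
139 → bucket 12 (collision)
670 → bucket 6
299 → bucket 11
Final buckets:
0: .
1: .
2: .
3: 565 -> 812
4: 899
5: .
6: 670
7: .
8: 90
9: .
10: 511
11: 299
12: 334 -> 139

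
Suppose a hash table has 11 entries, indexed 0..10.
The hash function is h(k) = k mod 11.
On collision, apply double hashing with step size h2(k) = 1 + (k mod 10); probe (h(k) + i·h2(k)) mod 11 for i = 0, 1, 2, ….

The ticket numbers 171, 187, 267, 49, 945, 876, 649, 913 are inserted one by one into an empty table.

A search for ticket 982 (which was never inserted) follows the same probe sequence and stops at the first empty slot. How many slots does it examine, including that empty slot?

Insert 171: h=6, slot 6 empty -> index 6.
Insert 187: h=0, slot 0 empty -> index 0.
Insert 267: h=3, slot 3 empty -> index 3.
Insert 49: h=5, slot 5 empty -> index 5.
Insert 945: h=10, slot 10 empty -> index 10.
Insert 876: h=7, slot 7 empty -> index 7.
Insert 649: h=0, h2=10, slots 0,10 occupied -> index 9.
Insert 913: h=0, h2=4, slot 0 occupied -> index 4.
Table: [187, _, _, 267, 913, 49, 171, 876, _, 649, 945]
Lookup 982: h=3, h2=3, probe 3,6,9,1 → slot 1 empty, not found.

4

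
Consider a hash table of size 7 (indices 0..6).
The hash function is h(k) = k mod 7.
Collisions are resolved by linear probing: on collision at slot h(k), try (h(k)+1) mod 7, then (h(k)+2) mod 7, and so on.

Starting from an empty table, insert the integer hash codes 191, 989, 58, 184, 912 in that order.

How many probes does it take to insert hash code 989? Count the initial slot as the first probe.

191: h=2 -> slot 2
989: h=2, probe 2,3 -> slot 3
58: h=2, probe 2,3,4 -> slot 4
184: h=2, probe 2,3,4,5 -> slot 5
912: h=2, probe 2,3,4,5,6 -> slot 6
Table: [-, -, 191, 989, 58, 184, 912]

2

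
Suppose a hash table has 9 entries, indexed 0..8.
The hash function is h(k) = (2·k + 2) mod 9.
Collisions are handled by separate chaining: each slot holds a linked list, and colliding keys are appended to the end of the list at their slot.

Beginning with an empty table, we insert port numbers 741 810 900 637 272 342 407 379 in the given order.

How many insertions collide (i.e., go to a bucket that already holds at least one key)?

741 → bucket 8
810 → bucket 2
900 → bucket 2 (collision)
637 → bucket 7
272 → bucket 6
342 → bucket 2 (collision)
407 → bucket 6 (collision)
379 → bucket 4
Final buckets:
0: ∅
1: ∅
2: 810 -> 900 -> 342
3: ∅
4: 379
5: ∅
6: 272 -> 407
7: 637
8: 741

3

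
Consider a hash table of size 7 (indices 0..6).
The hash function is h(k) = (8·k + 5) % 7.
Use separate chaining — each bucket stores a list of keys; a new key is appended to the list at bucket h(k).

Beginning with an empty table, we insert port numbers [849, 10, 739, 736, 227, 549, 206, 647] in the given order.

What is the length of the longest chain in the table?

5

Insert 849: h=0, bucket 0 empty -> new chain.
Insert 10: h=1, bucket 1 empty -> new chain.
Insert 739: h=2, bucket 2 empty -> new chain.
Insert 736: h=6, bucket 6 empty -> new chain.
Insert 227: h=1, bucket 1 nonempty -> append to chain.
Insert 549: h=1, bucket 1 nonempty -> append to chain.
Insert 206: h=1, bucket 1 nonempty -> append to chain.
Insert 647: h=1, bucket 1 nonempty -> append to chain.
Final buckets:
0: 849
1: 10 -> 227 -> 549 -> 206 -> 647
2: 739
3: ∅
4: ∅
5: ∅
6: 736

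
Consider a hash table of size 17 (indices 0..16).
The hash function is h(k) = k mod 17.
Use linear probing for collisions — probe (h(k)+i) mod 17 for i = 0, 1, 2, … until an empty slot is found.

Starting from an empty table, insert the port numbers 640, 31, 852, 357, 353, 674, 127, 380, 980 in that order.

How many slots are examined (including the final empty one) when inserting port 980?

5

Insert 640: h=11, slot 11 empty => index 11.
Insert 31: h=14, slot 14 empty => index 14.
Insert 852: h=2, slot 2 empty => index 2.
Insert 357: h=0, slot 0 empty => index 0.
Insert 353: h=13, slot 13 empty => index 13.
Insert 674: h=11, slot 11 occupied => index 12.
Insert 127: h=8, slot 8 empty => index 8.
Insert 380: h=6, slot 6 empty => index 6.
Insert 980: h=11, slots 11,12,13,14 occupied => index 15.
Table: [357, _, 852, _, _, _, 380, _, 127, _, _, 640, 674, 353, 31, 980, _]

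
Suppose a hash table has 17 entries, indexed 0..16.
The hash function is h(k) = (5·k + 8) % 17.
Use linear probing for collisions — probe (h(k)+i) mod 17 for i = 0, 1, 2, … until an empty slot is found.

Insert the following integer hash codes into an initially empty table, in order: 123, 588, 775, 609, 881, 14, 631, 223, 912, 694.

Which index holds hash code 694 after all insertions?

123: h=11 => slot 11
588: h=7 => slot 7
775: h=7, probe 7,8 => slot 8
609: h=10 => slot 10
881: h=10, probe 10,11,12 => slot 12
14: h=10, probe 10,11,12,13 => slot 13
631: h=1 => slot 1
223: h=1, probe 1,2 => slot 2
912: h=12, probe 12,13,14 => slot 14
694: h=10, probe 10,11,12,13,14,15 => slot 15
Table: [∅, 631, 223, ∅, ∅, ∅, ∅, 588, 775, ∅, 609, 123, 881, 14, 912, 694, ∅]

15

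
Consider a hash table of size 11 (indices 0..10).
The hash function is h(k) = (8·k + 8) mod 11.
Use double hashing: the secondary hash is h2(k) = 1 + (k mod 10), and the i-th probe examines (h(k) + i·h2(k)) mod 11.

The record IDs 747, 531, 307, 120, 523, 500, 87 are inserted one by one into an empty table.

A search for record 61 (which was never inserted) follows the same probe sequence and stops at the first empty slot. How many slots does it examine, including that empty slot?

747: h=0 => slot 0
531: h=10 => slot 10
307: h=0, h2=8, probe 0,8 => slot 8
120: h=0, h2=1, probe 0,1 => slot 1
523: h=1, h2=4, probe 1,5 => slot 5
500: h=4 => slot 4
87: h=0, h2=8, probe 0,8,5,2 => slot 2
Table: [747, 120, 87, ., 500, 523, ., ., 307, ., 531]
Lookup 61: h=1, h2=2, probe 1,3 → slot 3 empty, not found.

2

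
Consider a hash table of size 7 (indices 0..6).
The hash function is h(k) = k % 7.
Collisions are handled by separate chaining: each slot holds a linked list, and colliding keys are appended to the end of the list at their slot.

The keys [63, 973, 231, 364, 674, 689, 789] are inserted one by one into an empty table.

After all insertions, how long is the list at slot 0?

Insert 63: h=0, bucket 0 empty -> new chain.
Insert 973: h=0, bucket 0 nonempty -> append to chain.
Insert 231: h=0, bucket 0 nonempty -> append to chain.
Insert 364: h=0, bucket 0 nonempty -> append to chain.
Insert 674: h=2, bucket 2 empty -> new chain.
Insert 689: h=3, bucket 3 empty -> new chain.
Insert 789: h=5, bucket 5 empty -> new chain.
Final buckets:
0: 63 -> 973 -> 231 -> 364
1: —
2: 674
3: 689
4: —
5: 789
6: —

4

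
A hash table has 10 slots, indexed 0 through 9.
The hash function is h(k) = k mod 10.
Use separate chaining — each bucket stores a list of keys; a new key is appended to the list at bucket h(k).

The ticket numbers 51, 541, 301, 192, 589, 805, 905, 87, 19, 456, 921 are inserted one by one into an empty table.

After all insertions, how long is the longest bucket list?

Insert 51: h=1, bucket 1 empty -> new chain.
Insert 541: h=1, bucket 1 nonempty -> append to chain.
Insert 301: h=1, bucket 1 nonempty -> append to chain.
Insert 192: h=2, bucket 2 empty -> new chain.
Insert 589: h=9, bucket 9 empty -> new chain.
Insert 805: h=5, bucket 5 empty -> new chain.
Insert 905: h=5, bucket 5 nonempty -> append to chain.
Insert 87: h=7, bucket 7 empty -> new chain.
Insert 19: h=9, bucket 9 nonempty -> append to chain.
Insert 456: h=6, bucket 6 empty -> new chain.
Insert 921: h=1, bucket 1 nonempty -> append to chain.
Final buckets:
0: —
1: 51 -> 541 -> 301 -> 921
2: 192
3: —
4: —
5: 805 -> 905
6: 456
7: 87
8: —
9: 589 -> 19

4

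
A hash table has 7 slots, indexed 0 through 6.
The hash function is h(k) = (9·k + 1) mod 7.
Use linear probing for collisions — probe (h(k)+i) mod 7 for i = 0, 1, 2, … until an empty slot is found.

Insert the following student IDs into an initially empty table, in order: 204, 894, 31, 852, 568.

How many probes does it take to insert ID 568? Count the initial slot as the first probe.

204: h=3 → slot 3
894: h=4 → slot 4
31: h=0 → slot 0
852: h=4, probe 4,5 → slot 5
568: h=3, probe 3,4,5,6 → slot 6
Table: [31, —, —, 204, 894, 852, 568]

4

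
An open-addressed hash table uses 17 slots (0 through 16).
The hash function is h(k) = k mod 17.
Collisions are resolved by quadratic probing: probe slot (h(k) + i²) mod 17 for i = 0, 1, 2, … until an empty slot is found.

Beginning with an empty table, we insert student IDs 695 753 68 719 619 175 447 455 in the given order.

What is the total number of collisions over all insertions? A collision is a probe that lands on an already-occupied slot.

6

695 hashes to 15; slot 15 is free -> place at 15.
753 hashes to 5; slot 5 is free -> place at 5.
68 hashes to 0; slot 0 is free -> place at 0.
719 hashes to 5; 5 taken -> place at 6.
619 hashes to 7; slot 7 is free -> place at 7.
175 hashes to 5; 5,6 taken -> place at 9.
447 hashes to 5; 5,6,9 taken -> place at 14.
455 hashes to 13; slot 13 is free -> place at 13.
Table: [68, —, —, —, —, 753, 719, 619, —, 175, —, —, —, 455, 447, 695, —]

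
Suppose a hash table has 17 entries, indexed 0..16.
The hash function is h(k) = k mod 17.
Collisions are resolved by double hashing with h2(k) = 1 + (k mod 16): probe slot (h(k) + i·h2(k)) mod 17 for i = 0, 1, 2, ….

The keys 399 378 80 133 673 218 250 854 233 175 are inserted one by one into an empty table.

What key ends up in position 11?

854

399 hashes to 8; slot 8 is free => place at 8.
378 hashes to 4; slot 4 is free => place at 4.
80 hashes to 12; slot 12 is free => place at 12.
133 hashes to 14; slot 14 is free => place at 14.
673 hashes to 10; slot 10 is free => place at 10.
218 hashes to 14, h2=11; 14,8 taken => place at 2.
250 hashes to 12, h2=11; 12 taken => place at 6.
854 hashes to 4, h2=7; 4 taken => place at 11.
233 hashes to 12, h2=10; 12 taken => place at 5.
175 hashes to 5, h2=16; 5,4 taken => place at 3.
Table: [-, -, 218, 175, 378, 233, 250, -, 399, -, 673, 854, 80, -, 133, -, -]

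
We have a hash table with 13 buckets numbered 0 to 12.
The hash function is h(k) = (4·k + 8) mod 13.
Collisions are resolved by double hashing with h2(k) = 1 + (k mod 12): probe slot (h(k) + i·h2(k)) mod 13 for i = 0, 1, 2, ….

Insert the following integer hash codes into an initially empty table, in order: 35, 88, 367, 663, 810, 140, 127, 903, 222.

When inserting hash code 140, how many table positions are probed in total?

35 hashes to 5; slot 5 is free → place at 5.
88 hashes to 9; slot 9 is free → place at 9.
367 hashes to 7; slot 7 is free → place at 7.
663 hashes to 8; slot 8 is free → place at 8.
810 hashes to 11; slot 11 is free → place at 11.
140 hashes to 9, h2=9; 9,5 taken → place at 1.
127 hashes to 9, h2=8; 9 taken → place at 4.
903 hashes to 6; slot 6 is free → place at 6.
222 hashes to 12; slot 12 is free → place at 12.
Table: [., 140, ., ., 127, 35, 903, 367, 663, 88, ., 810, 222]

3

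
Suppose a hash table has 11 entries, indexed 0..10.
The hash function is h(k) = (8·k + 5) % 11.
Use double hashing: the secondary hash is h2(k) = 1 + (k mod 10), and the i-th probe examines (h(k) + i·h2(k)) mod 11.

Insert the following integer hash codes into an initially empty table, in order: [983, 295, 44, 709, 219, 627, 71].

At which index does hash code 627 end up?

Insert 983: h=4, slot 4 empty => index 4.
Insert 295: h=0, slot 0 empty => index 0.
Insert 44: h=5, slot 5 empty => index 5.
Insert 709: h=1, slot 1 empty => index 1.
Insert 219: h=8, slot 8 empty => index 8.
Insert 627: h=5, h2=8, slot 5 occupied => index 2.
Insert 71: h=1, h2=2, slot 1 occupied => index 3.
Table: [295, 709, 627, 71, 983, 44, —, —, 219, —, —]

2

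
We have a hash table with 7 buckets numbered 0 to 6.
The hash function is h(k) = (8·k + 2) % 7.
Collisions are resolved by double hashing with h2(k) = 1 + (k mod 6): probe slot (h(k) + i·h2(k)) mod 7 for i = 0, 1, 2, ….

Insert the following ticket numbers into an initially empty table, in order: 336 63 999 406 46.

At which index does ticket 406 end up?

5

Insert 336: h=2, slot 2 empty -> index 2.
Insert 63: h=2, h2=4, slot 2 occupied -> index 6.
Insert 999: h=0, slot 0 empty -> index 0.
Insert 406: h=2, h2=5, slots 2,0 occupied -> index 5.
Insert 46: h=6, h2=5, slot 6 occupied -> index 4.
Table: [999, ∅, 336, ∅, 46, 406, 63]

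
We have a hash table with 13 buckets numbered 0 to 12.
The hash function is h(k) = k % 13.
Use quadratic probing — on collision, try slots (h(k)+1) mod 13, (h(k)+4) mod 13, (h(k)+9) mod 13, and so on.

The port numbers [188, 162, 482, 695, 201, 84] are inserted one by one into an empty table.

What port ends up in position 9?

Insert 188: h=6, slot 6 empty → index 6.
Insert 162: h=6, slot 6 occupied → index 7.
Insert 482: h=1, slot 1 empty → index 1.
Insert 695: h=6, slots 6,7 occupied → index 10.
Insert 201: h=6, slots 6,7,10 occupied → index 2.
Insert 84: h=6, slots 6,7,10,2 occupied → index 9.
Table: [., 482, 201, ., ., ., 188, 162, ., 84, 695, ., .]

84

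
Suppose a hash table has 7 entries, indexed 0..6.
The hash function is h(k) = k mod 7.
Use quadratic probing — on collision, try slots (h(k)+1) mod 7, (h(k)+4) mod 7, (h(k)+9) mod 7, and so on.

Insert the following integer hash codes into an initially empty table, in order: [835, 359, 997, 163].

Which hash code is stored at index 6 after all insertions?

163

835: h=2 -> slot 2
359: h=2, probe 2,3 -> slot 3
997: h=3, probe 3,4 -> slot 4
163: h=2, probe 2,3,6 -> slot 6
Table: [., ., 835, 359, 997, ., 163]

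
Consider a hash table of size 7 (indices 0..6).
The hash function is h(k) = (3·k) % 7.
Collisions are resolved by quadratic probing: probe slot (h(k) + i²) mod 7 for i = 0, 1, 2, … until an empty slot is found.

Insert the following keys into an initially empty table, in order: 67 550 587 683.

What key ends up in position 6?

550

Insert 67: h=5, slot 5 empty => index 5.
Insert 550: h=5, slot 5 occupied => index 6.
Insert 587: h=4, slot 4 empty => index 4.
Insert 683: h=5, slots 5,6 occupied => index 2.
Table: [., ., 683, ., 587, 67, 550]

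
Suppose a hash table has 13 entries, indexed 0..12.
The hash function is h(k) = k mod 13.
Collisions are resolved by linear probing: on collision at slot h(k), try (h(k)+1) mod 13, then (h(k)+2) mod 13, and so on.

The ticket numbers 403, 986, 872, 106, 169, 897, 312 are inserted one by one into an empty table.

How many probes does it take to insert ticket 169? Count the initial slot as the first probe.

4

403: h=0 -> slot 0
986: h=11 -> slot 11
872: h=1 -> slot 1
106: h=2 -> slot 2
169: h=0, probe 0,1,2,3 -> slot 3
897: h=0, probe 0,1,2,3,4 -> slot 4
312: h=0, probe 0,1,2,3,4,5 -> slot 5
Table: [403, 872, 106, 169, 897, 312, ∅, ∅, ∅, ∅, ∅, 986, ∅]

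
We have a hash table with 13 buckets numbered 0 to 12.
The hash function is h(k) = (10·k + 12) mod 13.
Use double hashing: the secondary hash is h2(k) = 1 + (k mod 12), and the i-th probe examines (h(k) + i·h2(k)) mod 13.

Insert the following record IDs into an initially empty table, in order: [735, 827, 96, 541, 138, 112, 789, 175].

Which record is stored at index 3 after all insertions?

541

735: h=4 -> slot 4
827: h=1 -> slot 1
96: h=10 -> slot 10
541: h=1, h2=2, probe 1,3 -> slot 3
138: h=1, h2=7, probe 1,8 -> slot 8
112: h=1, h2=5, probe 1,6 -> slot 6
789: h=11 -> slot 11
175: h=7 -> slot 7
Table: [∅, 827, ∅, 541, 735, ∅, 112, 175, 138, ∅, 96, 789, ∅]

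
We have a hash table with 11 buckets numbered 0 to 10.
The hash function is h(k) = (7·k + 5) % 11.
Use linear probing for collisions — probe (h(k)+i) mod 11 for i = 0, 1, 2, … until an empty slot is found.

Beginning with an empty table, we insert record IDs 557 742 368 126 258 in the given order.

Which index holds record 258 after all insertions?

557 hashes to 10; slot 10 is free -> place at 10.
742 hashes to 7; slot 7 is free -> place at 7.
368 hashes to 7; 7 taken -> place at 8.
126 hashes to 7; 7,8 taken -> place at 9.
258 hashes to 7; 7,8,9,10 taken -> place at 0.
Table: [258, _, _, _, _, _, _, 742, 368, 126, 557]

0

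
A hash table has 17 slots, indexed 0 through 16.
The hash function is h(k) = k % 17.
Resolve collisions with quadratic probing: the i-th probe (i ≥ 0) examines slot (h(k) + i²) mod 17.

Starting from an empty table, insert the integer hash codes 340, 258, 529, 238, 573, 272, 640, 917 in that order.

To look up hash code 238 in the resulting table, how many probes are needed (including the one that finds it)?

Insert 340: h=0, slot 0 empty -> index 0.
Insert 258: h=3, slot 3 empty -> index 3.
Insert 529: h=2, slot 2 empty -> index 2.
Insert 238: h=0, slot 0 occupied -> index 1.
Insert 573: h=12, slot 12 empty -> index 12.
Insert 272: h=0, slots 0,1 occupied -> index 4.
Insert 640: h=11, slot 11 empty -> index 11.
Insert 917: h=16, slot 16 empty -> index 16.
Table: [340, 238, 529, 258, 272, ., ., ., ., ., ., 640, 573, ., ., ., 917]
Lookup 238: h=0, probe 0,1 → found at 1.

2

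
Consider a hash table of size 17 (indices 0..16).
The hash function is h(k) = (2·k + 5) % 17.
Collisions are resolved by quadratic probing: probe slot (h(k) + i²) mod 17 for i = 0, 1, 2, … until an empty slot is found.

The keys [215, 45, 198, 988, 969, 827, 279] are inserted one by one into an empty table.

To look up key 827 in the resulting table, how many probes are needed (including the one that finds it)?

4

Insert 215: h=10, slot 10 empty → index 10.
Insert 45: h=10, slot 10 occupied → index 11.
Insert 198: h=10, slots 10,11 occupied → index 14.
Insert 988: h=9, slot 9 empty → index 9.
Insert 969: h=5, slot 5 empty → index 5.
Insert 827: h=10, slots 10,11,14 occupied → index 2.
Insert 279: h=2, slot 2 occupied → index 3.
Table: [∅, ∅, 827, 279, ∅, 969, ∅, ∅, ∅, 988, 215, 45, ∅, ∅, 198, ∅, ∅]
Lookup 827: h=10, probe 10,11,14,2 → found at 2.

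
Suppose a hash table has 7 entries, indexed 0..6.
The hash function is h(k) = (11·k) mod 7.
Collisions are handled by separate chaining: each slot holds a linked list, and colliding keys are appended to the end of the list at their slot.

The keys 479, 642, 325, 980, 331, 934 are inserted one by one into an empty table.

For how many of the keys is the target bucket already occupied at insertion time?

479 -> bucket 5
642 -> bucket 6
325 -> bucket 5 (collision)
980 -> bucket 0
331 -> bucket 1
934 -> bucket 5 (collision)
Final buckets:
0: 980
1: 331
2: -
3: -
4: -
5: 479 -> 325 -> 934
6: 642

2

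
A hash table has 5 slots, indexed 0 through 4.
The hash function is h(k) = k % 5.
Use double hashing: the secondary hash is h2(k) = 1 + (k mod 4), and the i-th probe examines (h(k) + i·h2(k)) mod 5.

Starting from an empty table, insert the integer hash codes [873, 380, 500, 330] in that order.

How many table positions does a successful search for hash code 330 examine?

Insert 873: h=3, slot 3 empty => index 3.
Insert 380: h=0, slot 0 empty => index 0.
Insert 500: h=0, h2=1, slot 0 occupied => index 1.
Insert 330: h=0, h2=3, slots 0,3,1 occupied => index 4.
Table: [380, 500, —, 873, 330]
Lookup 330: h=0, h2=3, probe 0,3,1,4 → found at 4.

4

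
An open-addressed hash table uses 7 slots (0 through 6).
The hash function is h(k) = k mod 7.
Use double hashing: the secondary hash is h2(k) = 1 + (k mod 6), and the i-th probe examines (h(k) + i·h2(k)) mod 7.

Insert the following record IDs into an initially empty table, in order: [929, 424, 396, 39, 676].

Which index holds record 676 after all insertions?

2

929: h=5 => slot 5
424: h=4 => slot 4
396: h=4, h2=1, probe 4,5,6 => slot 6
39: h=4, h2=4, probe 4,1 => slot 1
676: h=4, h2=5, probe 4,2 => slot 2
Table: [-, 39, 676, -, 424, 929, 396]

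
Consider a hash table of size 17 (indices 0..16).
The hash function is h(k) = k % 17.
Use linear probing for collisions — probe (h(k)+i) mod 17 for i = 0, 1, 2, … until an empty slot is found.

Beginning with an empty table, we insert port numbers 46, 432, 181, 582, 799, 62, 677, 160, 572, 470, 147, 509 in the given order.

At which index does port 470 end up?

16

46: h=12 => slot 12
432: h=7 => slot 7
181: h=11 => slot 11
582: h=4 => slot 4
799: h=0 => slot 0
62: h=11, probe 11,12,13 => slot 13
677: h=14 => slot 14
160: h=7, probe 7,8 => slot 8
572: h=11, probe 11,12,13,14,15 => slot 15
470: h=11, probe 11,12,13,14,15,16 => slot 16
147: h=11, probe 11,12,13,14,15,16,0,1 => slot 1
509: h=16, probe 16,0,1,2 => slot 2
Table: [799, 147, 509, —, 582, —, —, 432, 160, —, —, 181, 46, 62, 677, 572, 470]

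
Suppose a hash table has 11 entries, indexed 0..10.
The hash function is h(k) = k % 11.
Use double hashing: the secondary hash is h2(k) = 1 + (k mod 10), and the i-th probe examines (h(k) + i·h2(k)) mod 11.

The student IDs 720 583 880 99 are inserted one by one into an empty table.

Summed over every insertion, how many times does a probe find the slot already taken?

720: h=5 => slot 5
583: h=0 => slot 0
880: h=0, h2=1, probe 0,1 => slot 1
99: h=0, h2=10, probe 0,10 => slot 10
Table: [583, 880, —, —, —, 720, —, —, —, —, 99]

2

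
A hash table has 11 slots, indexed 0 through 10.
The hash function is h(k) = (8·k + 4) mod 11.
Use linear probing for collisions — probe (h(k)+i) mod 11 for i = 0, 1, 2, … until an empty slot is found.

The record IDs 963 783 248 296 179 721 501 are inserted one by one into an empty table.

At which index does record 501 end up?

1

963 hashes to 8; slot 8 is free => place at 8.
783 hashes to 9; slot 9 is free => place at 9.
248 hashes to 8; 8,9 taken => place at 10.
296 hashes to 7; slot 7 is free => place at 7.
179 hashes to 6; slot 6 is free => place at 6.
721 hashes to 8; 8,9,10 taken => place at 0.
501 hashes to 8; 8,9,10,0 taken => place at 1.
Table: [721, 501, _, _, _, _, 179, 296, 963, 783, 248]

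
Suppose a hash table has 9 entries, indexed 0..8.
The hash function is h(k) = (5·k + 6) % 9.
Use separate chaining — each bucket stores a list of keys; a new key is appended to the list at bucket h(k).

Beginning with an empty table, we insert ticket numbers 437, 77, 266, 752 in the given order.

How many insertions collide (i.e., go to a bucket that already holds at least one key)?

3

Insert 437: h=4, bucket 4 empty → new chain.
Insert 77: h=4, bucket 4 nonempty → append to chain.
Insert 266: h=4, bucket 4 nonempty → append to chain.
Insert 752: h=4, bucket 4 nonempty → append to chain.
Final buckets:
0: .
1: .
2: .
3: .
4: 437 -> 77 -> 266 -> 752
5: .
6: .
7: .
8: .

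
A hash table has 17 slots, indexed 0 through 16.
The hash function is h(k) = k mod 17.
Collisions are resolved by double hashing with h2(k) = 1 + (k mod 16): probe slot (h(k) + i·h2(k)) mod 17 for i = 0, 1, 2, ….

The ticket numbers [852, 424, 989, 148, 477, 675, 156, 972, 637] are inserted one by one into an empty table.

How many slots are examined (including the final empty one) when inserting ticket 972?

5

852 hashes to 2; slot 2 is free → place at 2.
424 hashes to 16; slot 16 is free → place at 16.
989 hashes to 3; slot 3 is free → place at 3.
148 hashes to 12; slot 12 is free → place at 12.
477 hashes to 1; slot 1 is free → place at 1.
675 hashes to 12, h2=4; 12,16,3 taken → place at 7.
156 hashes to 3, h2=13; 3,16,12 taken → place at 8.
972 hashes to 3, h2=13; 3,16,12,8 taken → place at 4.
637 hashes to 8, h2=14; 8 taken → place at 5.
Table: [-, 477, 852, 989, 972, 637, -, 675, 156, -, -, -, 148, -, -, -, 424]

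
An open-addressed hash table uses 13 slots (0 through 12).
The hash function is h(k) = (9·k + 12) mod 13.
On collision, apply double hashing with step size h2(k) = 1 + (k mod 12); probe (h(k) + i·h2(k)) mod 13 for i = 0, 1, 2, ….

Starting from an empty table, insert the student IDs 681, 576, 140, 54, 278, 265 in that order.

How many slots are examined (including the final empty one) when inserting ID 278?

681: h=5 -> slot 5
576: h=9 -> slot 9
140: h=11 -> slot 11
54: h=4 -> slot 4
278: h=5, h2=3, probe 5,8 -> slot 8
265: h=5, h2=2, probe 5,7 -> slot 7
Table: [∅, ∅, ∅, ∅, 54, 681, ∅, 265, 278, 576, ∅, 140, ∅]

2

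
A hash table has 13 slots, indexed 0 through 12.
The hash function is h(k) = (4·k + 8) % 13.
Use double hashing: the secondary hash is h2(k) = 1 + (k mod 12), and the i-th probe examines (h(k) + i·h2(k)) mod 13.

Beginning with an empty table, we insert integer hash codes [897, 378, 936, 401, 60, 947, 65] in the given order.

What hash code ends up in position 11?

947

897: h=8 → slot 8
378: h=12 → slot 12
936: h=8, h2=1, probe 8,9 → slot 9
401: h=0 → slot 0
60: h=1 → slot 1
947: h=0, h2=12, probe 0,12,11 → slot 11
65: h=8, h2=6, probe 8,1,7 → slot 7
Table: [401, 60, —, —, —, —, —, 65, 897, 936, —, 947, 378]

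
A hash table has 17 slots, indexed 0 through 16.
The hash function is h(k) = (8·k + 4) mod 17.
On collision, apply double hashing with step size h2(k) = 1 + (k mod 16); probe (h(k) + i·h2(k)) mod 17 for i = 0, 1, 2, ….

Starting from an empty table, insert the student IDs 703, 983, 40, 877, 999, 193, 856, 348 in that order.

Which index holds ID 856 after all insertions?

2

703 hashes to 1; slot 1 is free => place at 1.
983 hashes to 14; slot 14 is free => place at 14.
40 hashes to 1, h2=9; 1 taken => place at 10.
877 hashes to 16; slot 16 is free => place at 16.
999 hashes to 6; slot 6 is free => place at 6.
193 hashes to 1, h2=2; 1 taken => place at 3.
856 hashes to 1, h2=9; 1,10 taken => place at 2.
348 hashes to 0; slot 0 is free => place at 0.
Table: [348, 703, 856, 193, -, -, 999, -, -, -, 40, -, -, -, 983, -, 877]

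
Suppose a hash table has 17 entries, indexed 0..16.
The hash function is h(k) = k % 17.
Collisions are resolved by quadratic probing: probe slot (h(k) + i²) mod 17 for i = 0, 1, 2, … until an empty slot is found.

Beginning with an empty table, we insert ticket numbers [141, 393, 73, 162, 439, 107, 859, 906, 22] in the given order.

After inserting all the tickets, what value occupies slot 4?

Insert 141: h=5, slot 5 empty -> index 5.
Insert 393: h=2, slot 2 empty -> index 2.
Insert 73: h=5, slot 5 occupied -> index 6.
Insert 162: h=9, slot 9 empty -> index 9.
Insert 439: h=14, slot 14 empty -> index 14.
Insert 107: h=5, slots 5,6,9,14 occupied -> index 4.
Insert 859: h=9, slot 9 occupied -> index 10.
Insert 906: h=5, slots 5,6,9,14,4 occupied -> index 13.
Insert 22: h=5, slots 5,6,9,14,4,13 occupied -> index 7.
Table: [., ., 393, ., 107, 141, 73, 22, ., 162, 859, ., ., 906, 439, ., .]

107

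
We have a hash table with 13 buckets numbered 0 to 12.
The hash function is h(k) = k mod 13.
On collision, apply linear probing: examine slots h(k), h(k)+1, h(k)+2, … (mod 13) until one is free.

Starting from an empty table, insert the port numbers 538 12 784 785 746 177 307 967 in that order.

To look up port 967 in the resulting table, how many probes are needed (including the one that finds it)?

6

Insert 538: h=5, slot 5 empty => index 5.
Insert 12: h=12, slot 12 empty => index 12.
Insert 784: h=4, slot 4 empty => index 4.
Insert 785: h=5, slot 5 occupied => index 6.
Insert 746: h=5, slots 5,6 occupied => index 7.
Insert 177: h=8, slot 8 empty => index 8.
Insert 307: h=8, slot 8 occupied => index 9.
Insert 967: h=5, slots 5,6,7,8,9 occupied => index 10.
Table: [_, _, _, _, 784, 538, 785, 746, 177, 307, 967, _, 12]
Lookup 967: h=5, probe 5,6,7,8,9,10 → found at 10.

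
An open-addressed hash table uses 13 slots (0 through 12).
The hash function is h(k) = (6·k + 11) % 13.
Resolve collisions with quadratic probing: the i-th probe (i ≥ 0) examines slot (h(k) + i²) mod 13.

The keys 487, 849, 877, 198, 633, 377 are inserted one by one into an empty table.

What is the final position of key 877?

12

487 hashes to 8; slot 8 is free → place at 8.
849 hashes to 9; slot 9 is free → place at 9.
877 hashes to 8; 8,9 taken → place at 12.
198 hashes to 3; slot 3 is free → place at 3.
633 hashes to 0; slot 0 is free → place at 0.
377 hashes to 11; slot 11 is free → place at 11.
Table: [633, ∅, ∅, 198, ∅, ∅, ∅, ∅, 487, 849, ∅, 377, 877]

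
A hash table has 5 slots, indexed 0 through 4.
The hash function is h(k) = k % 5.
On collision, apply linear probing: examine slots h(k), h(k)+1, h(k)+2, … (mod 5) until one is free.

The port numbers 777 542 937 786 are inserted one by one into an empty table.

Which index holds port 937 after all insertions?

Insert 777: h=2, slot 2 empty → index 2.
Insert 542: h=2, slot 2 occupied → index 3.
Insert 937: h=2, slots 2,3 occupied → index 4.
Insert 786: h=1, slot 1 empty → index 1.
Table: [∅, 786, 777, 542, 937]

4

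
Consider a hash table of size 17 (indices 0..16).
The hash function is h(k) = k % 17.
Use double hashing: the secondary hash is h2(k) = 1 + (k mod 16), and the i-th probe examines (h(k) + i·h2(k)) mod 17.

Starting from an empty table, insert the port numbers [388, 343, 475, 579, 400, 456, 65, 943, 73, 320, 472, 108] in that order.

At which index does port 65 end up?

5

388 hashes to 14; slot 14 is free => place at 14.
343 hashes to 3; slot 3 is free => place at 3.
475 hashes to 16; slot 16 is free => place at 16.
579 hashes to 1; slot 1 is free => place at 1.
400 hashes to 9; slot 9 is free => place at 9.
456 hashes to 14, h2=9; 14 taken => place at 6.
65 hashes to 14, h2=2; 14,16,1,3 taken => place at 5.
943 hashes to 8; slot 8 is free => place at 8.
73 hashes to 5, h2=10; 5 taken => place at 15.
320 hashes to 14, h2=1; 14,15,16 taken => place at 0.
472 hashes to 13; slot 13 is free => place at 13.
108 hashes to 6, h2=13; 6 taken => place at 2.
Table: [320, 579, 108, 343, ∅, 65, 456, ∅, 943, 400, ∅, ∅, ∅, 472, 388, 73, 475]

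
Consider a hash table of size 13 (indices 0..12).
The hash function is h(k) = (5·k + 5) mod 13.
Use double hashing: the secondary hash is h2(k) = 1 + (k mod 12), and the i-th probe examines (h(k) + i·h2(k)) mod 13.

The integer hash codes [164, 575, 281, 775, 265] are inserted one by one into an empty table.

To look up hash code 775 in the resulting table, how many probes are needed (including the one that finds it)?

Insert 164: h=6, slot 6 empty => index 6.
Insert 575: h=7, slot 7 empty => index 7.
Insert 281: h=6, h2=6, slot 6 occupied => index 12.
Insert 775: h=6, h2=8, slot 6 occupied => index 1.
Insert 265: h=4, slot 4 empty => index 4.
Table: [_, 775, _, _, 265, _, 164, 575, _, _, _, _, 281]
Lookup 775: h=6, h2=8, probe 6,1 → found at 1.

2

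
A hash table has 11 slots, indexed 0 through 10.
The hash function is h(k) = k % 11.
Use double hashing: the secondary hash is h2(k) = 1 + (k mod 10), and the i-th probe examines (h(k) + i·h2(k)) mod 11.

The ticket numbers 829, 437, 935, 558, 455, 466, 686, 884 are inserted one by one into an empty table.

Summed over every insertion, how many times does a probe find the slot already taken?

8

829: h=4 → slot 4
437: h=8 → slot 8
935: h=0 → slot 0
558: h=8, h2=9, probe 8,6 → slot 6
455: h=4, h2=6, probe 4,10 → slot 10
466: h=4, h2=7, probe 4,0,7 → slot 7
686: h=4, h2=7, probe 4,0,7,3 → slot 3
884: h=4, h2=5, probe 4,9 → slot 9
Table: [935, ∅, ∅, 686, 829, ∅, 558, 466, 437, 884, 455]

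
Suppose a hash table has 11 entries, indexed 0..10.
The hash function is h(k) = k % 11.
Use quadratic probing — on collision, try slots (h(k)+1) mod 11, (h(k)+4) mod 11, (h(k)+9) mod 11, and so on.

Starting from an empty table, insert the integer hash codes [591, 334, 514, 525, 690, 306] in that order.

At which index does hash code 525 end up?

1

Insert 591: h=8, slot 8 empty -> index 8.
Insert 334: h=4, slot 4 empty -> index 4.
Insert 514: h=8, slot 8 occupied -> index 9.
Insert 525: h=8, slots 8,9 occupied -> index 1.
Insert 690: h=8, slots 8,9,1 occupied -> index 6.
Insert 306: h=9, slot 9 occupied -> index 10.
Table: [—, 525, —, —, 334, —, 690, —, 591, 514, 306]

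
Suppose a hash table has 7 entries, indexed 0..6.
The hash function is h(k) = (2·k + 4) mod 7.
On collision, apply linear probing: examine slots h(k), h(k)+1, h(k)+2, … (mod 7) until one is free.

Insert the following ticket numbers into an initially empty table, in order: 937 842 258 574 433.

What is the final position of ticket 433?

5

937 hashes to 2; slot 2 is free → place at 2.
842 hashes to 1; slot 1 is free → place at 1.
258 hashes to 2; 2 taken → place at 3.
574 hashes to 4; slot 4 is free → place at 4.
433 hashes to 2; 2,3,4 taken → place at 5.
Table: [∅, 842, 937, 258, 574, 433, ∅]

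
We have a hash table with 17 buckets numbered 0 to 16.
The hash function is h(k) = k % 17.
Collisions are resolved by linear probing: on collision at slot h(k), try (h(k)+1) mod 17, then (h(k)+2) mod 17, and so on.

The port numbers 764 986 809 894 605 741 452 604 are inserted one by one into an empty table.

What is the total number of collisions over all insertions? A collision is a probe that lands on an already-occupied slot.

764: h=16 => slot 16
986: h=0 => slot 0
809: h=10 => slot 10
894: h=10, probe 10,11 => slot 11
605: h=10, probe 10,11,12 => slot 12
741: h=10, probe 10,11,12,13 => slot 13
452: h=10, probe 10,11,12,13,14 => slot 14
604: h=9 => slot 9
Table: [986, ∅, ∅, ∅, ∅, ∅, ∅, ∅, ∅, 604, 809, 894, 605, 741, 452, ∅, 764]

10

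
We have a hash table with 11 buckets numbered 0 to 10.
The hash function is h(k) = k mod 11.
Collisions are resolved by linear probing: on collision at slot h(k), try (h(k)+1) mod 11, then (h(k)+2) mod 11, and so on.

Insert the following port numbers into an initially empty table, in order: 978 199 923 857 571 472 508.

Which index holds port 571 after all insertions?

978: h=10 => slot 10
199: h=1 => slot 1
923: h=10, probe 10,0 => slot 0
857: h=10, probe 10,0,1,2 => slot 2
571: h=10, probe 10,0,1,2,3 => slot 3
472: h=10, probe 10,0,1,2,3,4 => slot 4
508: h=2, probe 2,3,4,5 => slot 5
Table: [923, 199, 857, 571, 472, 508, ., ., ., ., 978]

3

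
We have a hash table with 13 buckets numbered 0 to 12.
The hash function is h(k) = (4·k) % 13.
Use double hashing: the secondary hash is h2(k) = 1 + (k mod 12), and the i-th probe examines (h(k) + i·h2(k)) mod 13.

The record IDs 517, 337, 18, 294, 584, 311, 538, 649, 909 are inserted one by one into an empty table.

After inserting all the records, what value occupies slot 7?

18

Insert 517: h=1, slot 1 empty => index 1.
Insert 337: h=9, slot 9 empty => index 9.
Insert 18: h=7, slot 7 empty => index 7.
Insert 294: h=6, slot 6 empty => index 6.
Insert 584: h=9, h2=9, slot 9 occupied => index 5.
Insert 311: h=9, h2=12, slot 9 occupied => index 8.
Insert 538: h=7, h2=11, slots 7,5 occupied => index 3.
Insert 649: h=9, h2=2, slot 9 occupied => index 11.
Insert 909: h=9, h2=10, slots 9,6,3 occupied => index 0.
Table: [909, 517, ∅, 538, ∅, 584, 294, 18, 311, 337, ∅, 649, ∅]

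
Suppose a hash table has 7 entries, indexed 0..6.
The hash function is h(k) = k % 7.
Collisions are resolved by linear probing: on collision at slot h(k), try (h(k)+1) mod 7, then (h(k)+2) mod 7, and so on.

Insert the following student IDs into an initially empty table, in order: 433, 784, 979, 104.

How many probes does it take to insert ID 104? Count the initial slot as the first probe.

433: h=6 → slot 6
784: h=0 → slot 0
979: h=6, probe 6,0,1 → slot 1
104: h=6, probe 6,0,1,2 → slot 2
Table: [784, 979, 104, _, _, _, 433]

4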